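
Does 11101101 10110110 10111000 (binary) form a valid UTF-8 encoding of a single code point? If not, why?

invalid (encodes a surrogate (U+D800–U+DFFF))

Structurally a 3-byte sequence; payload = 0xDDB8.
But 0xDDB8 is in U+D800–U+DFFF, the surrogate range. Surrogates are not Unicode scalar values and are forbidden in UTF-8.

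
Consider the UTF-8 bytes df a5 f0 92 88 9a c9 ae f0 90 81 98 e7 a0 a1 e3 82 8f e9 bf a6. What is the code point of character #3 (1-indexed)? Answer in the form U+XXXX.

Offset 0: leading byte 0xDF = 11011111 → 2-byte char #1 = DF A5.
Offset 2: leading byte 0xF0 = 11110000 → 4-byte char #2 = F0 92 88 9A.
Offset 6: leading byte 0xC9 = 11001001 → 2-byte char #3 = C9 AE.
Leading byte 0xC9 = 11001001 matches 110xxxxx → 2-byte sequence.
Byte 1: 0xC9 = 11001001, payload 01001 (5 bits).
Byte 2: 0xAE = 10101110 (10xxxxxx ✓), payload 101110.
Concatenate: 01001101110 = 0x26E (11 bits → U+026E).

U+026E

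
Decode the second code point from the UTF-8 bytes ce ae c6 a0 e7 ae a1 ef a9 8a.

Offset 0: leading byte 0xCE = 11001110 → 2-byte char #1 = CE AE.
Offset 2: leading byte 0xC6 = 11000110 → 2-byte char #2 = C6 A0.
Leading byte 0xC6 = 11000110 matches 110xxxxx → 2-byte sequence.
Byte 1: 0xC6 = 11000110, payload 00110 (5 bits).
Byte 2: 0xA0 = 10100000 (10xxxxxx ✓), payload 100000.
Concatenate: 00110100000 = 0x1A0 (11 bits → U+01A0).

U+01A0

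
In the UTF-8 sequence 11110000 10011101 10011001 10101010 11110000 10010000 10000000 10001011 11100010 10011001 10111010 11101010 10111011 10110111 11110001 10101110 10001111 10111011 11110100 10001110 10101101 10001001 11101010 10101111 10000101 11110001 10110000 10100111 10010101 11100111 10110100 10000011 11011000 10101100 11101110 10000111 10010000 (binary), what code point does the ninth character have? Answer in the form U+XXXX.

U+7D03

Offset 0: leading byte 0xF0 = 11110000 → 4-byte char #1 = F0 9D 99 AA.
Offset 4: leading byte 0xF0 = 11110000 → 4-byte char #2 = F0 90 80 8B.
Offset 8: leading byte 0xE2 = 11100010 → 3-byte char #3 = E2 99 BA.
Offset 11: leading byte 0xEA = 11101010 → 3-byte char #4 = EA BB B7.
Offset 14: leading byte 0xF1 = 11110001 → 4-byte char #5 = F1 AE 8F BB.
Offset 18: leading byte 0xF4 = 11110100 → 4-byte char #6 = F4 8E AD 89.
Offset 22: leading byte 0xEA = 11101010 → 3-byte char #7 = EA AF 85.
Offset 25: leading byte 0xF1 = 11110001 → 4-byte char #8 = F1 B0 A7 95.
Offset 29: leading byte 0xE7 = 11100111 → 3-byte char #9 = E7 B4 83.
Leading byte 0xE7 = 11100111 matches 1110xxxx → 3-byte sequence.
Byte 1: 0xE7 = 11100111, payload 0111 (4 bits).
Byte 2: 0xB4 = 10110100 (10xxxxxx ✓), payload 110100.
Byte 3: 0x83 = 10000011 (10xxxxxx ✓), payload 000011.
Concatenate: 0111110100000011 = 0x7D03 (16 bits → U+7D03).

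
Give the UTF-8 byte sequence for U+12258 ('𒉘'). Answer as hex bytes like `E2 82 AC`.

F0 92 89 98

U+12258 = 0x12258 = 74328 decimal. In range U+10000–U+10FFFF → 4-byte form: 11110xxx 10xxxxxx 10xxxxxx 10xxxxxx.
Binary (21 bits): 000010010001001011000.
Split 3+6+6+6: 000 | 010010 | 001001 | 011000.
Byte 1: 11110000 = 0xF0.
Byte 2: 10010010 = 0x92.
Byte 3: 10001001 = 0x89.
Byte 4: 10011000 = 0x98.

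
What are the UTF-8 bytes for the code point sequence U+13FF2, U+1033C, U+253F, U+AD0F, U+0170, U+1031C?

F0 93 BF B2 F0 90 8C BC E2 94 BF EA B4 8F C5 B0 F0 90 8C 9C

U+13FF2: 4-byte form → F0 93 BF B2.
U+1033C: 4-byte form → F0 90 8C BC.
U+253F: 3-byte form → E2 94 BF.
U+AD0F: 3-byte form → EA B4 8F.
U+0170: 2-byte form → C5 B0.
U+1031C: 4-byte form → F0 90 8C 9C.
Concatenated (20 bytes): F0 93 BF B2 F0 90 8C BC E2 94 BF EA B4 8F C5 B0 F0 90 8C 9C.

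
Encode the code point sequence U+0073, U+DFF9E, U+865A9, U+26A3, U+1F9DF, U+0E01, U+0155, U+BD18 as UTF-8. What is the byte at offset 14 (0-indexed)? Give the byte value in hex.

U+0073 → 1-byte form 73 at offsets 0–0.
U+DFF9E → 4-byte form F3 9F BE 9E at offsets 1–4.
U+865A9 → 4-byte form F2 86 96 A9 at offsets 5–8.
U+26A3 → 3-byte form E2 9A A3 at offsets 9–11.
U+1F9DF → 4-byte form F0 9F A7 9F at offsets 12–15.
Offset 14 falls in char 5's range; it's byte 3 of F0 9F A7 9F = 0xA7.

0xA7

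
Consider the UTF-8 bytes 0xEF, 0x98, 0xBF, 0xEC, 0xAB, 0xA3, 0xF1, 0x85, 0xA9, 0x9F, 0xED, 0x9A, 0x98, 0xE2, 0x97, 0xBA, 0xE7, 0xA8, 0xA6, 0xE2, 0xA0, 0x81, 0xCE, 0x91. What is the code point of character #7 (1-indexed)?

U+2801

Offset 0: leading byte 0xEF = 11101111 → 3-byte char #1 = EF 98 BF.
Offset 3: leading byte 0xEC = 11101100 → 3-byte char #2 = EC AB A3.
Offset 6: leading byte 0xF1 = 11110001 → 4-byte char #3 = F1 85 A9 9F.
Offset 10: leading byte 0xED = 11101101 → 3-byte char #4 = ED 9A 98.
Offset 13: leading byte 0xE2 = 11100010 → 3-byte char #5 = E2 97 BA.
Offset 16: leading byte 0xE7 = 11100111 → 3-byte char #6 = E7 A8 A6.
Offset 19: leading byte 0xE2 = 11100010 → 3-byte char #7 = E2 A0 81.
Leading byte 0xE2 = 11100010 matches 1110xxxx → 3-byte sequence.
Byte 1: 0xE2 = 11100010, payload 0010 (4 bits).
Byte 2: 0xA0 = 10100000 (10xxxxxx ✓), payload 100000.
Byte 3: 0x81 = 10000001 (10xxxxxx ✓), payload 000001.
Concatenate: 0010100000000001 = 0x2801 (16 bits → U+2801).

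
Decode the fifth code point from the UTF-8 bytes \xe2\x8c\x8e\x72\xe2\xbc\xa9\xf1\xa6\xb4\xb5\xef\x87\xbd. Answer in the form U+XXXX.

Offset 0: leading byte 0xE2 = 11100010 → 3-byte char #1 = E2 8C 8E.
Offset 3: leading byte 0x72 = 01110010 → 1-byte char #2 = 72.
Offset 4: leading byte 0xE2 = 11100010 → 3-byte char #3 = E2 BC A9.
Offset 7: leading byte 0xF1 = 11110001 → 4-byte char #4 = F1 A6 B4 B5.
Offset 11: leading byte 0xEF = 11101111 → 3-byte char #5 = EF 87 BD.
Leading byte 0xEF = 11101111 matches 1110xxxx → 3-byte sequence.
Byte 1: 0xEF = 11101111, payload 1111 (4 bits).
Byte 2: 0x87 = 10000111 (10xxxxxx ✓), payload 000111.
Byte 3: 0xBD = 10111101 (10xxxxxx ✓), payload 111101.
Concatenate: 1111000111111101 = 0xF1FD (16 bits → U+F1FD).

U+F1FD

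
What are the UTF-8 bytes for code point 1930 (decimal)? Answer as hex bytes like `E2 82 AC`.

U+078A = 0x78A = 1930 decimal. In range U+0080–U+07FF → 2-byte form: 110xxxxx 10xxxxxx.
Binary (11 bits): 11110001010.
Split 5+6: 11110 | 001010.
Byte 1: 11011110 = 0xDE.
Byte 2: 10001010 = 0x8A.

DE 8A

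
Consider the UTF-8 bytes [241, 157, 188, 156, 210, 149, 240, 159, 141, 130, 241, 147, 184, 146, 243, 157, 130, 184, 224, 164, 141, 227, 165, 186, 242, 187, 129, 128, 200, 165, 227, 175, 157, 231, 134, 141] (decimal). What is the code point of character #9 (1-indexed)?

Offset 0: leading byte 0xF1 = 11110001 → 4-byte char #1 = F1 9D BC 9C.
Offset 4: leading byte 0xD2 = 11010010 → 2-byte char #2 = D2 95.
Offset 6: leading byte 0xF0 = 11110000 → 4-byte char #3 = F0 9F 8D 82.
Offset 10: leading byte 0xF1 = 11110001 → 4-byte char #4 = F1 93 B8 92.
Offset 14: leading byte 0xF3 = 11110011 → 4-byte char #5 = F3 9D 82 B8.
Offset 18: leading byte 0xE0 = 11100000 → 3-byte char #6 = E0 A4 8D.
Offset 21: leading byte 0xE3 = 11100011 → 3-byte char #7 = E3 A5 BA.
Offset 24: leading byte 0xF2 = 11110010 → 4-byte char #8 = F2 BB 81 80.
Offset 28: leading byte 0xC8 = 11001000 → 2-byte char #9 = C8 A5.
Leading byte 0xC8 = 11001000 matches 110xxxxx → 2-byte sequence.
Byte 1: 0xC8 = 11001000, payload 01000 (5 bits).
Byte 2: 0xA5 = 10100101 (10xxxxxx ✓), payload 100101.
Concatenate: 01000100101 = 0x225 (11 bits → U+0225).

U+0225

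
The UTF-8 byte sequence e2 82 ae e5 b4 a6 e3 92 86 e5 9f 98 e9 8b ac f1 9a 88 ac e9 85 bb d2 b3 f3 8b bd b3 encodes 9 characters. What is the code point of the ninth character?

Offset 0: leading byte 0xE2 = 11100010 → 3-byte char #1 = E2 82 AE.
Offset 3: leading byte 0xE5 = 11100101 → 3-byte char #2 = E5 B4 A6.
Offset 6: leading byte 0xE3 = 11100011 → 3-byte char #3 = E3 92 86.
Offset 9: leading byte 0xE5 = 11100101 → 3-byte char #4 = E5 9F 98.
Offset 12: leading byte 0xE9 = 11101001 → 3-byte char #5 = E9 8B AC.
Offset 15: leading byte 0xF1 = 11110001 → 4-byte char #6 = F1 9A 88 AC.
Offset 19: leading byte 0xE9 = 11101001 → 3-byte char #7 = E9 85 BB.
Offset 22: leading byte 0xD2 = 11010010 → 2-byte char #8 = D2 B3.
Offset 24: leading byte 0xF3 = 11110011 → 4-byte char #9 = F3 8B BD B3.
Leading byte 0xF3 = 11110011 matches 11110xxx → 4-byte sequence.
Byte 1: 0xF3 = 11110011, payload 011 (3 bits).
Byte 2: 0x8B = 10001011 (10xxxxxx ✓), payload 001011.
Byte 3: 0xBD = 10111101 (10xxxxxx ✓), payload 111101.
Byte 4: 0xB3 = 10110011 (10xxxxxx ✓), payload 110011.
Concatenate: 011001011111101110011 = 0xCBF73 (21 bits → U+CBF73).

U+CBF73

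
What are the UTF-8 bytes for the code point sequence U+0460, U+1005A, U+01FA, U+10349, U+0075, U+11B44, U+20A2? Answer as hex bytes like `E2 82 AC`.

U+0460: 2-byte form → D1 A0.
U+1005A: 4-byte form → F0 90 81 9A.
U+01FA: 2-byte form → C7 BA.
U+10349: 4-byte form → F0 90 8D 89.
U+0075: 1-byte form → 75.
U+11B44: 4-byte form → F0 91 AD 84.
U+20A2: 3-byte form → E2 82 A2.
Concatenated (20 bytes): D1 A0 F0 90 81 9A C7 BA F0 90 8D 89 75 F0 91 AD 84 E2 82 A2.

D1 A0 F0 90 81 9A C7 BA F0 90 8D 89 75 F0 91 AD 84 E2 82 A2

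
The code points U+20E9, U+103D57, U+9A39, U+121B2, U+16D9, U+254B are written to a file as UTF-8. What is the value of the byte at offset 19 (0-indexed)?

0x8B

U+20E9 → 3-byte form E2 83 A9 at offsets 0–2.
U+103D57 → 4-byte form F4 83 B5 97 at offsets 3–6.
U+9A39 → 3-byte form E9 A8 B9 at offsets 7–9.
U+121B2 → 4-byte form F0 92 86 B2 at offsets 10–13.
U+16D9 → 3-byte form E1 9B 99 at offsets 14–16.
U+254B → 3-byte form E2 95 8B at offsets 17–19.
Offset 19 falls in char 6's range; it's byte 3 of E2 95 8B = 0x8B.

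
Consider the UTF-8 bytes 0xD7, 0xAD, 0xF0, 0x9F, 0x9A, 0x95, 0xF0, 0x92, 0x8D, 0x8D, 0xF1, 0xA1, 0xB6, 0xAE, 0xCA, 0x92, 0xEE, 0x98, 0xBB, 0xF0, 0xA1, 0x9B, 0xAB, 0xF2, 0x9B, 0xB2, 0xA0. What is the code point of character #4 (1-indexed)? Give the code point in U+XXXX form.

U+61DAE

Offset 0: leading byte 0xD7 = 11010111 → 2-byte char #1 = D7 AD.
Offset 2: leading byte 0xF0 = 11110000 → 4-byte char #2 = F0 9F 9A 95.
Offset 6: leading byte 0xF0 = 11110000 → 4-byte char #3 = F0 92 8D 8D.
Offset 10: leading byte 0xF1 = 11110001 → 4-byte char #4 = F1 A1 B6 AE.
Leading byte 0xF1 = 11110001 matches 11110xxx → 4-byte sequence.
Byte 1: 0xF1 = 11110001, payload 001 (3 bits).
Byte 2: 0xA1 = 10100001 (10xxxxxx ✓), payload 100001.
Byte 3: 0xB6 = 10110110 (10xxxxxx ✓), payload 110110.
Byte 4: 0xAE = 10101110 (10xxxxxx ✓), payload 101110.
Concatenate: 001100001110110101110 = 0x61DAE (21 bits → U+61DAE).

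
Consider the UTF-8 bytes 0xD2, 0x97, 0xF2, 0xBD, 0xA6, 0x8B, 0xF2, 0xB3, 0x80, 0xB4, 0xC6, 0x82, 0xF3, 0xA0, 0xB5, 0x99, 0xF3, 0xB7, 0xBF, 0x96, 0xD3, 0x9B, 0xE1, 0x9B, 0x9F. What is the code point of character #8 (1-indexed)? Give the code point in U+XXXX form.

Offset 0: leading byte 0xD2 = 11010010 → 2-byte char #1 = D2 97.
Offset 2: leading byte 0xF2 = 11110010 → 4-byte char #2 = F2 BD A6 8B.
Offset 6: leading byte 0xF2 = 11110010 → 4-byte char #3 = F2 B3 80 B4.
Offset 10: leading byte 0xC6 = 11000110 → 2-byte char #4 = C6 82.
Offset 12: leading byte 0xF3 = 11110011 → 4-byte char #5 = F3 A0 B5 99.
Offset 16: leading byte 0xF3 = 11110011 → 4-byte char #6 = F3 B7 BF 96.
Offset 20: leading byte 0xD3 = 11010011 → 2-byte char #7 = D3 9B.
Offset 22: leading byte 0xE1 = 11100001 → 3-byte char #8 = E1 9B 9F.
Leading byte 0xE1 = 11100001 matches 1110xxxx → 3-byte sequence.
Byte 1: 0xE1 = 11100001, payload 0001 (4 bits).
Byte 2: 0x9B = 10011011 (10xxxxxx ✓), payload 011011.
Byte 3: 0x9F = 10011111 (10xxxxxx ✓), payload 011111.
Concatenate: 0001011011011111 = 0x16DF (16 bits → U+16DF).

U+16DF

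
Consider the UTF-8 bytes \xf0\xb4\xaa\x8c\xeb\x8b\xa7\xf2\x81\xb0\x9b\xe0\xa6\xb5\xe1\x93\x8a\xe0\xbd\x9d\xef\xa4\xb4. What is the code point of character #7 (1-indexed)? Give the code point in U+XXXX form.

U+F934

Offset 0: leading byte 0xF0 = 11110000 → 4-byte char #1 = F0 B4 AA 8C.
Offset 4: leading byte 0xEB = 11101011 → 3-byte char #2 = EB 8B A7.
Offset 7: leading byte 0xF2 = 11110010 → 4-byte char #3 = F2 81 B0 9B.
Offset 11: leading byte 0xE0 = 11100000 → 3-byte char #4 = E0 A6 B5.
Offset 14: leading byte 0xE1 = 11100001 → 3-byte char #5 = E1 93 8A.
Offset 17: leading byte 0xE0 = 11100000 → 3-byte char #6 = E0 BD 9D.
Offset 20: leading byte 0xEF = 11101111 → 3-byte char #7 = EF A4 B4.
Leading byte 0xEF = 11101111 matches 1110xxxx → 3-byte sequence.
Byte 1: 0xEF = 11101111, payload 1111 (4 bits).
Byte 2: 0xA4 = 10100100 (10xxxxxx ✓), payload 100100.
Byte 3: 0xB4 = 10110100 (10xxxxxx ✓), payload 110100.
Concatenate: 1111100100110100 = 0xF934 (16 bits → U+F934).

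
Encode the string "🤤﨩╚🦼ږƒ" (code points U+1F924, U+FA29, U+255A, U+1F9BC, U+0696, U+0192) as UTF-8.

U+1F924: 4-byte form → F0 9F A4 A4.
U+FA29: 3-byte form → EF A8 A9.
U+255A: 3-byte form → E2 95 9A.
U+1F9BC: 4-byte form → F0 9F A6 BC.
U+0696: 2-byte form → DA 96.
U+0192: 2-byte form → C6 92.
Concatenated (18 bytes): F0 9F A4 A4 EF A8 A9 E2 95 9A F0 9F A6 BC DA 96 C6 92.

F0 9F A4 A4 EF A8 A9 E2 95 9A F0 9F A6 BC DA 96 C6 92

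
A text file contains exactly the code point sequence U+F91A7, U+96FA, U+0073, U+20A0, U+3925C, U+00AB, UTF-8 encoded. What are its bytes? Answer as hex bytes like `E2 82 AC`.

U+F91A7: 4-byte form → F3 B9 86 A7.
U+96FA: 3-byte form → E9 9B BA.
U+0073: 1-byte form → 73.
U+20A0: 3-byte form → E2 82 A0.
U+3925C: 4-byte form → F0 B9 89 9C.
U+00AB: 2-byte form → C2 AB.
Concatenated (17 bytes): F3 B9 86 A7 E9 9B BA 73 E2 82 A0 F0 B9 89 9C C2 AB.

F3 B9 86 A7 E9 9B BA 73 E2 82 A0 F0 B9 89 9C C2 AB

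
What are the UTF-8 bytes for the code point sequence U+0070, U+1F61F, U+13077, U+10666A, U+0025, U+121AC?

70 F0 9F 98 9F F0 93 81 B7 F4 86 99 AA 25 F0 92 86 AC

U+0070: 1-byte form → 70.
U+1F61F: 4-byte form → F0 9F 98 9F.
U+13077: 4-byte form → F0 93 81 B7.
U+10666A: 4-byte form → F4 86 99 AA.
U+0025: 1-byte form → 25.
U+121AC: 4-byte form → F0 92 86 AC.
Concatenated (18 bytes): 70 F0 9F 98 9F F0 93 81 B7 F4 86 99 AA 25 F0 92 86 AC.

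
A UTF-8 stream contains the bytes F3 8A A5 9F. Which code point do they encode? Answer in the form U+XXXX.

U+CA95F

Leading byte 0xF3 = 11110011 matches 11110xxx → 4-byte sequence.
Byte 1: 0xF3 = 11110011, payload 011 (3 bits).
Byte 2: 0x8A = 10001010 (10xxxxxx ✓), payload 001010.
Byte 3: 0xA5 = 10100101 (10xxxxxx ✓), payload 100101.
Byte 4: 0x9F = 10011111 (10xxxxxx ✓), payload 011111.
Concatenate: 011001010100101011111 = 0xCA95F (21 bits → U+CA95F).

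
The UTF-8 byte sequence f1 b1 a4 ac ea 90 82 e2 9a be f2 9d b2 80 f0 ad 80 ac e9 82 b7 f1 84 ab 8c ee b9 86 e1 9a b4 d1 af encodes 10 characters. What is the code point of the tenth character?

Offset 0: leading byte 0xF1 = 11110001 → 4-byte char #1 = F1 B1 A4 AC.
Offset 4: leading byte 0xEA = 11101010 → 3-byte char #2 = EA 90 82.
Offset 7: leading byte 0xE2 = 11100010 → 3-byte char #3 = E2 9A BE.
Offset 10: leading byte 0xF2 = 11110010 → 4-byte char #4 = F2 9D B2 80.
Offset 14: leading byte 0xF0 = 11110000 → 4-byte char #5 = F0 AD 80 AC.
Offset 18: leading byte 0xE9 = 11101001 → 3-byte char #6 = E9 82 B7.
Offset 21: leading byte 0xF1 = 11110001 → 4-byte char #7 = F1 84 AB 8C.
Offset 25: leading byte 0xEE = 11101110 → 3-byte char #8 = EE B9 86.
Offset 28: leading byte 0xE1 = 11100001 → 3-byte char #9 = E1 9A B4.
Offset 31: leading byte 0xD1 = 11010001 → 2-byte char #10 = D1 AF.
Leading byte 0xD1 = 11010001 matches 110xxxxx → 2-byte sequence.
Byte 1: 0xD1 = 11010001, payload 10001 (5 bits).
Byte 2: 0xAF = 10101111 (10xxxxxx ✓), payload 101111.
Concatenate: 10001101111 = 0x46F (11 bits → U+046F).

U+046F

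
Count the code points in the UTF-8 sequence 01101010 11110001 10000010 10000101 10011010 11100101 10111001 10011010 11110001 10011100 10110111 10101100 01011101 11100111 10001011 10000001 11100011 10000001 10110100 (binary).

Byte at offset 0: 0x6A = 01101010 → 1-byte char (#1). Advance 1.
Byte at offset 1: 0xF1 = 11110001 → 4-byte char (#2). Advance 4.
Byte at offset 5: 0xE5 = 11100101 → 3-byte char (#3). Advance 3.
Byte at offset 8: 0xF1 = 11110001 → 4-byte char (#4). Advance 4.
Byte at offset 12: 0x5D = 01011101 → 1-byte char (#5). Advance 1.
Byte at offset 13: 0xE7 = 11100111 → 3-byte char (#6). Advance 3.
Byte at offset 16: 0xE3 = 11100011 → 3-byte char (#7). Advance 3.
Reached end at offset 19 after 7 code points.

7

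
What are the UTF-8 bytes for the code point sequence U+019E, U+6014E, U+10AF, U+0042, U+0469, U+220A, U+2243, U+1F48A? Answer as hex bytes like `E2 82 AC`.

C6 9E F1 A0 85 8E E1 82 AF 42 D1 A9 E2 88 8A E2 89 83 F0 9F 92 8A

U+019E: 2-byte form → C6 9E.
U+6014E: 4-byte form → F1 A0 85 8E.
U+10AF: 3-byte form → E1 82 AF.
U+0042: 1-byte form → 42.
U+0469: 2-byte form → D1 A9.
U+220A: 3-byte form → E2 88 8A.
U+2243: 3-byte form → E2 89 83.
U+1F48A: 4-byte form → F0 9F 92 8A.
Concatenated (22 bytes): C6 9E F1 A0 85 8E E1 82 AF 42 D1 A9 E2 88 8A E2 89 83 F0 9F 92 8A.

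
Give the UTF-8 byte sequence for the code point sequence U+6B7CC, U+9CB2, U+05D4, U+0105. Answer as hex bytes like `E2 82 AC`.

U+6B7CC: 4-byte form → F1 AB 9F 8C.
U+9CB2: 3-byte form → E9 B2 B2.
U+05D4: 2-byte form → D7 94.
U+0105: 2-byte form → C4 85.
Concatenated (11 bytes): F1 AB 9F 8C E9 B2 B2 D7 94 C4 85.

F1 AB 9F 8C E9 B2 B2 D7 94 C4 85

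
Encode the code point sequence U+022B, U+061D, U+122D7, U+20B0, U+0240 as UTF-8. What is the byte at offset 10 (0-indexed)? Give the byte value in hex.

U+022B → 2-byte form C8 AB at offsets 0–1.
U+061D → 2-byte form D8 9D at offsets 2–3.
U+122D7 → 4-byte form F0 92 8B 97 at offsets 4–7.
U+20B0 → 3-byte form E2 82 B0 at offsets 8–10.
Offset 10 falls in char 4's range; it's byte 3 of E2 82 B0 = 0xB0.

0xB0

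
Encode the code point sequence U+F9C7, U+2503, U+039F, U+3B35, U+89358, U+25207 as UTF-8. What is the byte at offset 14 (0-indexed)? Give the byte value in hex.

U+F9C7 → 3-byte form EF A7 87 at offsets 0–2.
U+2503 → 3-byte form E2 94 83 at offsets 3–5.
U+039F → 2-byte form CE 9F at offsets 6–7.
U+3B35 → 3-byte form E3 AC B5 at offsets 8–10.
U+89358 → 4-byte form F2 89 8D 98 at offsets 11–14.
Offset 14 falls in char 5's range; it's byte 4 of F2 89 8D 98 = 0x98.

0x98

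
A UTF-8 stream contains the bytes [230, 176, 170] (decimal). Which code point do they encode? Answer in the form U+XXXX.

U+6C2A

Leading byte 0xE6 = 11100110 matches 1110xxxx → 3-byte sequence.
Byte 1: 0xE6 = 11100110, payload 0110 (4 bits).
Byte 2: 0xB0 = 10110000 (10xxxxxx ✓), payload 110000.
Byte 3: 0xAA = 10101010 (10xxxxxx ✓), payload 101010.
Concatenate: 0110110000101010 = 0x6C2A (16 bits → U+6C2A).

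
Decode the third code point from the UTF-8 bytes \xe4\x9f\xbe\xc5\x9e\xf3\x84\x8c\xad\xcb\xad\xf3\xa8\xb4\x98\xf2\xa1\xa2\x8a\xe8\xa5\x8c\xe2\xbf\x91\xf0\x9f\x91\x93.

Offset 0: leading byte 0xE4 = 11100100 → 3-byte char #1 = E4 9F BE.
Offset 3: leading byte 0xC5 = 11000101 → 2-byte char #2 = C5 9E.
Offset 5: leading byte 0xF3 = 11110011 → 4-byte char #3 = F3 84 8C AD.
Leading byte 0xF3 = 11110011 matches 11110xxx → 4-byte sequence.
Byte 1: 0xF3 = 11110011, payload 011 (3 bits).
Byte 2: 0x84 = 10000100 (10xxxxxx ✓), payload 000100.
Byte 3: 0x8C = 10001100 (10xxxxxx ✓), payload 001100.
Byte 4: 0xAD = 10101101 (10xxxxxx ✓), payload 101101.
Concatenate: 011000100001100101101 = 0xC432D (21 bits → U+C432D).

U+C432D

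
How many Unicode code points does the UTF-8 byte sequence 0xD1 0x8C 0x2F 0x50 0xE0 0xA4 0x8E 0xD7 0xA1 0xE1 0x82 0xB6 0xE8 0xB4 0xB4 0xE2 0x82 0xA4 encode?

8

Byte at offset 0: 0xD1 = 11010001 → 2-byte char (#1). Advance 2.
Byte at offset 2: 0x2F = 00101111 → 1-byte char (#2). Advance 1.
Byte at offset 3: 0x50 = 01010000 → 1-byte char (#3). Advance 1.
Byte at offset 4: 0xE0 = 11100000 → 3-byte char (#4). Advance 3.
Byte at offset 7: 0xD7 = 11010111 → 2-byte char (#5). Advance 2.
Byte at offset 9: 0xE1 = 11100001 → 3-byte char (#6). Advance 3.
Byte at offset 12: 0xE8 = 11101000 → 3-byte char (#7). Advance 3.
Byte at offset 15: 0xE2 = 11100010 → 3-byte char (#8). Advance 3.
Reached end at offset 18 after 8 code points.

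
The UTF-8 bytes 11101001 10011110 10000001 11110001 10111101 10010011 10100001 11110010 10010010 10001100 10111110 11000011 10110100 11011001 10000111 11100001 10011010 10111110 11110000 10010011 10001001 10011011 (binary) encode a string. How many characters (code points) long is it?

Byte at offset 0: 0xE9 = 11101001 → 3-byte char (#1). Advance 3.
Byte at offset 3: 0xF1 = 11110001 → 4-byte char (#2). Advance 4.
Byte at offset 7: 0xF2 = 11110010 → 4-byte char (#3). Advance 4.
Byte at offset 11: 0xC3 = 11000011 → 2-byte char (#4). Advance 2.
Byte at offset 13: 0xD9 = 11011001 → 2-byte char (#5). Advance 2.
Byte at offset 15: 0xE1 = 11100001 → 3-byte char (#6). Advance 3.
Byte at offset 18: 0xF0 = 11110000 → 4-byte char (#7). Advance 4.
Reached end at offset 22 after 7 code points.

7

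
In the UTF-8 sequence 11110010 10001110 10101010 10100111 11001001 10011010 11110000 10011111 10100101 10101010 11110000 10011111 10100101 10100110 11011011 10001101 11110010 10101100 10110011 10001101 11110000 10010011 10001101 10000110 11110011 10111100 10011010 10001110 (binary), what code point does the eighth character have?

U+FC68E

Offset 0: leading byte 0xF2 = 11110010 → 4-byte char #1 = F2 8E AA A7.
Offset 4: leading byte 0xC9 = 11001001 → 2-byte char #2 = C9 9A.
Offset 6: leading byte 0xF0 = 11110000 → 4-byte char #3 = F0 9F A5 AA.
Offset 10: leading byte 0xF0 = 11110000 → 4-byte char #4 = F0 9F A5 A6.
Offset 14: leading byte 0xDB = 11011011 → 2-byte char #5 = DB 8D.
Offset 16: leading byte 0xF2 = 11110010 → 4-byte char #6 = F2 AC B3 8D.
Offset 20: leading byte 0xF0 = 11110000 → 4-byte char #7 = F0 93 8D 86.
Offset 24: leading byte 0xF3 = 11110011 → 4-byte char #8 = F3 BC 9A 8E.
Leading byte 0xF3 = 11110011 matches 11110xxx → 4-byte sequence.
Byte 1: 0xF3 = 11110011, payload 011 (3 bits).
Byte 2: 0xBC = 10111100 (10xxxxxx ✓), payload 111100.
Byte 3: 0x9A = 10011010 (10xxxxxx ✓), payload 011010.
Byte 4: 0x8E = 10001110 (10xxxxxx ✓), payload 001110.
Concatenate: 011111100011010001110 = 0xFC68E (21 bits → U+FC68E).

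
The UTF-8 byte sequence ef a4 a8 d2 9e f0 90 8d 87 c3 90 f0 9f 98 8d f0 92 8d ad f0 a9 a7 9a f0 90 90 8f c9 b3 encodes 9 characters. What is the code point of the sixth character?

Offset 0: leading byte 0xEF = 11101111 → 3-byte char #1 = EF A4 A8.
Offset 3: leading byte 0xD2 = 11010010 → 2-byte char #2 = D2 9E.
Offset 5: leading byte 0xF0 = 11110000 → 4-byte char #3 = F0 90 8D 87.
Offset 9: leading byte 0xC3 = 11000011 → 2-byte char #4 = C3 90.
Offset 11: leading byte 0xF0 = 11110000 → 4-byte char #5 = F0 9F 98 8D.
Offset 15: leading byte 0xF0 = 11110000 → 4-byte char #6 = F0 92 8D AD.
Leading byte 0xF0 = 11110000 matches 11110xxx → 4-byte sequence.
Byte 1: 0xF0 = 11110000, payload 000 (3 bits).
Byte 2: 0x92 = 10010010 (10xxxxxx ✓), payload 010010.
Byte 3: 0x8D = 10001101 (10xxxxxx ✓), payload 001101.
Byte 4: 0xAD = 10101101 (10xxxxxx ✓), payload 101101.
Concatenate: 000010010001101101101 = 0x1236D (21 bits → U+1236D).

U+1236D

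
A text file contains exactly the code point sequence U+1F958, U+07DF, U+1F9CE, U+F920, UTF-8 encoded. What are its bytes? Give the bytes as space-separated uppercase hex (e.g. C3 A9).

F0 9F A5 98 DF 9F F0 9F A7 8E EF A4 A0

U+1F958: 4-byte form → F0 9F A5 98.
U+07DF: 2-byte form → DF 9F.
U+1F9CE: 4-byte form → F0 9F A7 8E.
U+F920: 3-byte form → EF A4 A0.
Concatenated (13 bytes): F0 9F A5 98 DF 9F F0 9F A7 8E EF A4 A0.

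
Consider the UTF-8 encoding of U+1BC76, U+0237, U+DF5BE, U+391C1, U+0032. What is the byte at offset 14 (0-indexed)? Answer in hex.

U+1BC76 → 4-byte form F0 9B B1 B6 at offsets 0–3.
U+0237 → 2-byte form C8 B7 at offsets 4–5.
U+DF5BE → 4-byte form F3 9F 96 BE at offsets 6–9.
U+391C1 → 4-byte form F0 B9 87 81 at offsets 10–13.
U+0032 → 1-byte form 32 at offsets 14–14.
Offset 14 falls in char 5's range; it's byte 1 of 32 = 0x32.

0x32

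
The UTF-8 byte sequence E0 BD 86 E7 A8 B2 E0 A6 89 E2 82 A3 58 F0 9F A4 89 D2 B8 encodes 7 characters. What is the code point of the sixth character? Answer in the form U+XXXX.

Offset 0: leading byte 0xE0 = 11100000 → 3-byte char #1 = E0 BD 86.
Offset 3: leading byte 0xE7 = 11100111 → 3-byte char #2 = E7 A8 B2.
Offset 6: leading byte 0xE0 = 11100000 → 3-byte char #3 = E0 A6 89.
Offset 9: leading byte 0xE2 = 11100010 → 3-byte char #4 = E2 82 A3.
Offset 12: leading byte 0x58 = 01011000 → 1-byte char #5 = 58.
Offset 13: leading byte 0xF0 = 11110000 → 4-byte char #6 = F0 9F A4 89.
Leading byte 0xF0 = 11110000 matches 11110xxx → 4-byte sequence.
Byte 1: 0xF0 = 11110000, payload 000 (3 bits).
Byte 2: 0x9F = 10011111 (10xxxxxx ✓), payload 011111.
Byte 3: 0xA4 = 10100100 (10xxxxxx ✓), payload 100100.
Byte 4: 0x89 = 10001001 (10xxxxxx ✓), payload 001001.
Concatenate: 000011111100100001001 = 0x1F909 (21 bits → U+1F909).

U+1F909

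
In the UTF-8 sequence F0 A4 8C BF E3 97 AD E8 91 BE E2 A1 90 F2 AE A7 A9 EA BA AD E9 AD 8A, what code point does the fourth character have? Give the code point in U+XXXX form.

U+2850

Offset 0: leading byte 0xF0 = 11110000 → 4-byte char #1 = F0 A4 8C BF.
Offset 4: leading byte 0xE3 = 11100011 → 3-byte char #2 = E3 97 AD.
Offset 7: leading byte 0xE8 = 11101000 → 3-byte char #3 = E8 91 BE.
Offset 10: leading byte 0xE2 = 11100010 → 3-byte char #4 = E2 A1 90.
Leading byte 0xE2 = 11100010 matches 1110xxxx → 3-byte sequence.
Byte 1: 0xE2 = 11100010, payload 0010 (4 bits).
Byte 2: 0xA1 = 10100001 (10xxxxxx ✓), payload 100001.
Byte 3: 0x90 = 10010000 (10xxxxxx ✓), payload 010000.
Concatenate: 0010100001010000 = 0x2850 (16 bits → U+2850).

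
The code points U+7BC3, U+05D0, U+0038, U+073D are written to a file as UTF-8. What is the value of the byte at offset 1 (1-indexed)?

1-indexed offset 1 is 0-indexed offset 0.
U+7BC3 → 3-byte form E7 AF 83 at offsets 0–2.
Offset 0 falls in char 1's range; it's byte 1 of E7 AF 83 = 0xE7.

0xE7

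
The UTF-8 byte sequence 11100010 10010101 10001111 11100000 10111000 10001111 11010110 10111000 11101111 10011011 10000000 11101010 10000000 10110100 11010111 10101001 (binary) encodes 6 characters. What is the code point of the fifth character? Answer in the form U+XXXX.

U+A034

Offset 0: leading byte 0xE2 = 11100010 → 3-byte char #1 = E2 95 8F.
Offset 3: leading byte 0xE0 = 11100000 → 3-byte char #2 = E0 B8 8F.
Offset 6: leading byte 0xD6 = 11010110 → 2-byte char #3 = D6 B8.
Offset 8: leading byte 0xEF = 11101111 → 3-byte char #4 = EF 9B 80.
Offset 11: leading byte 0xEA = 11101010 → 3-byte char #5 = EA 80 B4.
Leading byte 0xEA = 11101010 matches 1110xxxx → 3-byte sequence.
Byte 1: 0xEA = 11101010, payload 1010 (4 bits).
Byte 2: 0x80 = 10000000 (10xxxxxx ✓), payload 000000.
Byte 3: 0xB4 = 10110100 (10xxxxxx ✓), payload 110100.
Concatenate: 1010000000110100 = 0xA034 (16 bits → U+A034).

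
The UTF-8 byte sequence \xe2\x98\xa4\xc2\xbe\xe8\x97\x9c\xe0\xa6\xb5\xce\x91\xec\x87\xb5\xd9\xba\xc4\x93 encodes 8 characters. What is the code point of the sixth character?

Offset 0: leading byte 0xE2 = 11100010 → 3-byte char #1 = E2 98 A4.
Offset 3: leading byte 0xC2 = 11000010 → 2-byte char #2 = C2 BE.
Offset 5: leading byte 0xE8 = 11101000 → 3-byte char #3 = E8 97 9C.
Offset 8: leading byte 0xE0 = 11100000 → 3-byte char #4 = E0 A6 B5.
Offset 11: leading byte 0xCE = 11001110 → 2-byte char #5 = CE 91.
Offset 13: leading byte 0xEC = 11101100 → 3-byte char #6 = EC 87 B5.
Leading byte 0xEC = 11101100 matches 1110xxxx → 3-byte sequence.
Byte 1: 0xEC = 11101100, payload 1100 (4 bits).
Byte 2: 0x87 = 10000111 (10xxxxxx ✓), payload 000111.
Byte 3: 0xB5 = 10110101 (10xxxxxx ✓), payload 110101.
Concatenate: 1100000111110101 = 0xC1F5 (16 bits → U+C1F5).

U+C1F5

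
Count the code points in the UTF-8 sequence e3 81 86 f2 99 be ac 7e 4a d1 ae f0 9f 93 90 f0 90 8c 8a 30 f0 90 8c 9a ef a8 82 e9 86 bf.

Byte at offset 0: 0xE3 = 11100011 → 3-byte char (#1). Advance 3.
Byte at offset 3: 0xF2 = 11110010 → 4-byte char (#2). Advance 4.
Byte at offset 7: 0x7E = 01111110 → 1-byte char (#3). Advance 1.
Byte at offset 8: 0x4A = 01001010 → 1-byte char (#4). Advance 1.
Byte at offset 9: 0xD1 = 11010001 → 2-byte char (#5). Advance 2.
Byte at offset 11: 0xF0 = 11110000 → 4-byte char (#6). Advance 4.
Byte at offset 15: 0xF0 = 11110000 → 4-byte char (#7). Advance 4.
Byte at offset 19: 0x30 = 00110000 → 1-byte char (#8). Advance 1.
Byte at offset 20: 0xF0 = 11110000 → 4-byte char (#9). Advance 4.
Byte at offset 24: 0xEF = 11101111 → 3-byte char (#10). Advance 3.
Byte at offset 27: 0xE9 = 11101001 → 3-byte char (#11). Advance 3.
Reached end at offset 30 after 11 code points.

11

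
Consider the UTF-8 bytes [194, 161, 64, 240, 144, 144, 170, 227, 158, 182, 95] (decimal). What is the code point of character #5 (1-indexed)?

Offset 0: leading byte 0xC2 = 11000010 → 2-byte char #1 = C2 A1.
Offset 2: leading byte 0x40 = 01000000 → 1-byte char #2 = 40.
Offset 3: leading byte 0xF0 = 11110000 → 4-byte char #3 = F0 90 90 AA.
Offset 7: leading byte 0xE3 = 11100011 → 3-byte char #4 = E3 9E B6.
Offset 10: leading byte 0x5F = 01011111 → 1-byte char #5 = 5F.
Leading byte 0x5F = 01011111 matches 0xxxxxxx → 1-byte sequence.
Byte 1: 0x5F = 01011111, payload 1011111 (7 bits).
Concatenate: 1011111 = 0x5F (7 bits → U+005F).

U+005F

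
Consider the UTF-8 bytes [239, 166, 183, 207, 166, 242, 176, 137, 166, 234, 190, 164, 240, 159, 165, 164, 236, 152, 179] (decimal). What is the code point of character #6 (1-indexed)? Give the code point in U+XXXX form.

Offset 0: leading byte 0xEF = 11101111 → 3-byte char #1 = EF A6 B7.
Offset 3: leading byte 0xCF = 11001111 → 2-byte char #2 = CF A6.
Offset 5: leading byte 0xF2 = 11110010 → 4-byte char #3 = F2 B0 89 A6.
Offset 9: leading byte 0xEA = 11101010 → 3-byte char #4 = EA BE A4.
Offset 12: leading byte 0xF0 = 11110000 → 4-byte char #5 = F0 9F A5 A4.
Offset 16: leading byte 0xEC = 11101100 → 3-byte char #6 = EC 98 B3.
Leading byte 0xEC = 11101100 matches 1110xxxx → 3-byte sequence.
Byte 1: 0xEC = 11101100, payload 1100 (4 bits).
Byte 2: 0x98 = 10011000 (10xxxxxx ✓), payload 011000.
Byte 3: 0xB3 = 10110011 (10xxxxxx ✓), payload 110011.
Concatenate: 1100011000110011 = 0xC633 (16 bits → U+C633).

U+C633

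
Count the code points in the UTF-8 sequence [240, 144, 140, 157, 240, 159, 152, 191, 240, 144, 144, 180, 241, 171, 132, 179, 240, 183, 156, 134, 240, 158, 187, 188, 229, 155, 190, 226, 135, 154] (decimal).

Byte at offset 0: 0xF0 = 11110000 → 4-byte char (#1). Advance 4.
Byte at offset 4: 0xF0 = 11110000 → 4-byte char (#2). Advance 4.
Byte at offset 8: 0xF0 = 11110000 → 4-byte char (#3). Advance 4.
Byte at offset 12: 0xF1 = 11110001 → 4-byte char (#4). Advance 4.
Byte at offset 16: 0xF0 = 11110000 → 4-byte char (#5). Advance 4.
Byte at offset 20: 0xF0 = 11110000 → 4-byte char (#6). Advance 4.
Byte at offset 24: 0xE5 = 11100101 → 3-byte char (#7). Advance 3.
Byte at offset 27: 0xE2 = 11100010 → 3-byte char (#8). Advance 3.
Reached end at offset 30 after 8 code points.

8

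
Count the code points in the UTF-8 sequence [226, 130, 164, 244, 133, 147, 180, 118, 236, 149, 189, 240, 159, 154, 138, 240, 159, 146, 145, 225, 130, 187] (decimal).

7

Byte at offset 0: 0xE2 = 11100010 → 3-byte char (#1). Advance 3.
Byte at offset 3: 0xF4 = 11110100 → 4-byte char (#2). Advance 4.
Byte at offset 7: 0x76 = 01110110 → 1-byte char (#3). Advance 1.
Byte at offset 8: 0xEC = 11101100 → 3-byte char (#4). Advance 3.
Byte at offset 11: 0xF0 = 11110000 → 4-byte char (#5). Advance 4.
Byte at offset 15: 0xF0 = 11110000 → 4-byte char (#6). Advance 4.
Byte at offset 19: 0xE1 = 11100001 → 3-byte char (#7). Advance 3.
Reached end at offset 22 after 7 code points.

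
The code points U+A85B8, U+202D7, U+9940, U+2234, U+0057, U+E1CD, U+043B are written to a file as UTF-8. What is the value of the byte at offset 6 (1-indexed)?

0xA0

1-indexed offset 6 is 0-indexed offset 5.
U+A85B8 → 4-byte form F2 A8 96 B8 at offsets 0–3.
U+202D7 → 4-byte form F0 A0 8B 97 at offsets 4–7.
Offset 5 falls in char 2's range; it's byte 2 of F0 A0 8B 97 = 0xA0.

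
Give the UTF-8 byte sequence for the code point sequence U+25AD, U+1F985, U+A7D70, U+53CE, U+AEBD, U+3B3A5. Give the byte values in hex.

U+25AD: 3-byte form → E2 96 AD.
U+1F985: 4-byte form → F0 9F A6 85.
U+A7D70: 4-byte form → F2 A7 B5 B0.
U+53CE: 3-byte form → E5 8F 8E.
U+AEBD: 3-byte form → EA BA BD.
U+3B3A5: 4-byte form → F0 BB 8E A5.
Concatenated (21 bytes): E2 96 AD F0 9F A6 85 F2 A7 B5 B0 E5 8F 8E EA BA BD F0 BB 8E A5.

E2 96 AD F0 9F A6 85 F2 A7 B5 B0 E5 8F 8E EA BA BD F0 BB 8E A5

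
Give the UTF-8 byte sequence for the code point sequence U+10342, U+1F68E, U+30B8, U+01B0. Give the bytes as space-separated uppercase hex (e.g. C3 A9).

U+10342: 4-byte form → F0 90 8D 82.
U+1F68E: 4-byte form → F0 9F 9A 8E.
U+30B8: 3-byte form → E3 82 B8.
U+01B0: 2-byte form → C6 B0.
Concatenated (13 bytes): F0 90 8D 82 F0 9F 9A 8E E3 82 B8 C6 B0.

F0 90 8D 82 F0 9F 9A 8E E3 82 B8 C6 B0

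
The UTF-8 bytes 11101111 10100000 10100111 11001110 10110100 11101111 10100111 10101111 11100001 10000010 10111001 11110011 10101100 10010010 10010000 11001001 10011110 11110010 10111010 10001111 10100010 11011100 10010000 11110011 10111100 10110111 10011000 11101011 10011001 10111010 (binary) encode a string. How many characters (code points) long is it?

Byte at offset 0: 0xEF = 11101111 → 3-byte char (#1). Advance 3.
Byte at offset 3: 0xCE = 11001110 → 2-byte char (#2). Advance 2.
Byte at offset 5: 0xEF = 11101111 → 3-byte char (#3). Advance 3.
Byte at offset 8: 0xE1 = 11100001 → 3-byte char (#4). Advance 3.
Byte at offset 11: 0xF3 = 11110011 → 4-byte char (#5). Advance 4.
Byte at offset 15: 0xC9 = 11001001 → 2-byte char (#6). Advance 2.
Byte at offset 17: 0xF2 = 11110010 → 4-byte char (#7). Advance 4.
Byte at offset 21: 0xDC = 11011100 → 2-byte char (#8). Advance 2.
Byte at offset 23: 0xF3 = 11110011 → 4-byte char (#9). Advance 4.
Byte at offset 27: 0xEB = 11101011 → 3-byte char (#10). Advance 3.
Reached end at offset 30 after 10 code points.

10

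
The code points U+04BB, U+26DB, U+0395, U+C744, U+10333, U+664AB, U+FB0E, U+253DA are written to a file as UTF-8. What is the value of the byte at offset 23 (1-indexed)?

0xA5

1-indexed offset 23 is 0-indexed offset 22.
U+04BB → 2-byte form D2 BB at offsets 0–1.
U+26DB → 3-byte form E2 9B 9B at offsets 2–4.
U+0395 → 2-byte form CE 95 at offsets 5–6.
U+C744 → 3-byte form EC 9D 84 at offsets 7–9.
U+10333 → 4-byte form F0 90 8C B3 at offsets 10–13.
U+664AB → 4-byte form F1 A6 92 AB at offsets 14–17.
U+FB0E → 3-byte form EF AC 8E at offsets 18–20.
U+253DA → 4-byte form F0 A5 8F 9A at offsets 21–24.
Offset 22 falls in char 8's range; it's byte 2 of F0 A5 8F 9A = 0xA5.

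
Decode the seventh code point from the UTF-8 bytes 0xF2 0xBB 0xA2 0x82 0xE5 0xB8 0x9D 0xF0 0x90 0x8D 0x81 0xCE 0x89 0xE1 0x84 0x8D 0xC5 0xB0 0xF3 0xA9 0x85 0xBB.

Offset 0: leading byte 0xF2 = 11110010 → 4-byte char #1 = F2 BB A2 82.
Offset 4: leading byte 0xE5 = 11100101 → 3-byte char #2 = E5 B8 9D.
Offset 7: leading byte 0xF0 = 11110000 → 4-byte char #3 = F0 90 8D 81.
Offset 11: leading byte 0xCE = 11001110 → 2-byte char #4 = CE 89.
Offset 13: leading byte 0xE1 = 11100001 → 3-byte char #5 = E1 84 8D.
Offset 16: leading byte 0xC5 = 11000101 → 2-byte char #6 = C5 B0.
Offset 18: leading byte 0xF3 = 11110011 → 4-byte char #7 = F3 A9 85 BB.
Leading byte 0xF3 = 11110011 matches 11110xxx → 4-byte sequence.
Byte 1: 0xF3 = 11110011, payload 011 (3 bits).
Byte 2: 0xA9 = 10101001 (10xxxxxx ✓), payload 101001.
Byte 3: 0x85 = 10000101 (10xxxxxx ✓), payload 000101.
Byte 4: 0xBB = 10111011 (10xxxxxx ✓), payload 111011.
Concatenate: 011101001000101111011 = 0xE917B (21 bits → U+E917B).

U+E917B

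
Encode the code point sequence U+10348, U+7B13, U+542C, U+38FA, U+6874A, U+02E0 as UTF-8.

F0 90 8D 88 E7 AC 93 E5 90 AC E3 A3 BA F1 A8 9D 8A CB A0

U+10348: 4-byte form → F0 90 8D 88.
U+7B13: 3-byte form → E7 AC 93.
U+542C: 3-byte form → E5 90 AC.
U+38FA: 3-byte form → E3 A3 BA.
U+6874A: 4-byte form → F1 A8 9D 8A.
U+02E0: 2-byte form → CB A0.
Concatenated (19 bytes): F0 90 8D 88 E7 AC 93 E5 90 AC E3 A3 BA F1 A8 9D 8A CB A0.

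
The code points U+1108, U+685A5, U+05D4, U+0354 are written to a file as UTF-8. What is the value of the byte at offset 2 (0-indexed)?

0x88

U+1108 → 3-byte form E1 84 88 at offsets 0–2.
Offset 2 falls in char 1's range; it's byte 3 of E1 84 88 = 0x88.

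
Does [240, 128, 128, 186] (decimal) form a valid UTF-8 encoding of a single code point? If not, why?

Leading byte 0xF0 = 11110000 → 4-byte form.
Continuation bytes all match 10xxxxxx. Payload decodes to 0x3A.
But 0x3A < 0x10000, the minimum for a 4-byte sequence — this is an overlong encoding.

invalid (overlong encoding)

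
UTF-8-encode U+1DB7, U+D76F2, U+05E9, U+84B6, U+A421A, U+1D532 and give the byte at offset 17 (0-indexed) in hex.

U+1DB7 → 3-byte form E1 B6 B7 at offsets 0–2.
U+D76F2 → 4-byte form F3 97 9B B2 at offsets 3–6.
U+05E9 → 2-byte form D7 A9 at offsets 7–8.
U+84B6 → 3-byte form E8 92 B6 at offsets 9–11.
U+A421A → 4-byte form F2 A4 88 9A at offsets 12–15.
U+1D532 → 4-byte form F0 9D 94 B2 at offsets 16–19.
Offset 17 falls in char 6's range; it's byte 2 of F0 9D 94 B2 = 0x9D.

0x9D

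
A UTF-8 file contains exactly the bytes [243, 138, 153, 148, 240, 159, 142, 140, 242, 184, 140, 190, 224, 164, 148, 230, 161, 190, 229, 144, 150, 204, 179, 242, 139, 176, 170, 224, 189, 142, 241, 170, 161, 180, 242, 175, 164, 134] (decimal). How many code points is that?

11

Byte at offset 0: 0xF3 = 11110011 → 4-byte char (#1). Advance 4.
Byte at offset 4: 0xF0 = 11110000 → 4-byte char (#2). Advance 4.
Byte at offset 8: 0xF2 = 11110010 → 4-byte char (#3). Advance 4.
Byte at offset 12: 0xE0 = 11100000 → 3-byte char (#4). Advance 3.
Byte at offset 15: 0xE6 = 11100110 → 3-byte char (#5). Advance 3.
Byte at offset 18: 0xE5 = 11100101 → 3-byte char (#6). Advance 3.
Byte at offset 21: 0xCC = 11001100 → 2-byte char (#7). Advance 2.
Byte at offset 23: 0xF2 = 11110010 → 4-byte char (#8). Advance 4.
Byte at offset 27: 0xE0 = 11100000 → 3-byte char (#9). Advance 3.
Byte at offset 30: 0xF1 = 11110001 → 4-byte char (#10). Advance 4.
Byte at offset 34: 0xF2 = 11110010 → 4-byte char (#11). Advance 4.
Reached end at offset 38 after 11 code points.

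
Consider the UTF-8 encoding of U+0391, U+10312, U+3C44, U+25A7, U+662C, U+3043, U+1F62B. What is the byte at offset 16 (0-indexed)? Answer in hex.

U+0391 → 2-byte form CE 91 at offsets 0–1.
U+10312 → 4-byte form F0 90 8C 92 at offsets 2–5.
U+3C44 → 3-byte form E3 B1 84 at offsets 6–8.
U+25A7 → 3-byte form E2 96 A7 at offsets 9–11.
U+662C → 3-byte form E6 98 AC at offsets 12–14.
U+3043 → 3-byte form E3 81 83 at offsets 15–17.
Offset 16 falls in char 6's range; it's byte 2 of E3 81 83 = 0x81.

0x81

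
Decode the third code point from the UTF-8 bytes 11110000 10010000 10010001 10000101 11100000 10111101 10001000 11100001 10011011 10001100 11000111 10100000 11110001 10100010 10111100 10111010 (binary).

U+16CC

Offset 0: leading byte 0xF0 = 11110000 → 4-byte char #1 = F0 90 91 85.
Offset 4: leading byte 0xE0 = 11100000 → 3-byte char #2 = E0 BD 88.
Offset 7: leading byte 0xE1 = 11100001 → 3-byte char #3 = E1 9B 8C.
Leading byte 0xE1 = 11100001 matches 1110xxxx → 3-byte sequence.
Byte 1: 0xE1 = 11100001, payload 0001 (4 bits).
Byte 2: 0x9B = 10011011 (10xxxxxx ✓), payload 011011.
Byte 3: 0x8C = 10001100 (10xxxxxx ✓), payload 001100.
Concatenate: 0001011011001100 = 0x16CC (16 bits → U+16CC).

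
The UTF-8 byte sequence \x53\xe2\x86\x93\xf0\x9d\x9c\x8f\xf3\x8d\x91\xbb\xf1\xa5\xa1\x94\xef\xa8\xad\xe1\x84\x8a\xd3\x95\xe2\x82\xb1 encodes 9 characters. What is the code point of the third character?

U+1D70F

Offset 0: leading byte 0x53 = 01010011 → 1-byte char #1 = 53.
Offset 1: leading byte 0xE2 = 11100010 → 3-byte char #2 = E2 86 93.
Offset 4: leading byte 0xF0 = 11110000 → 4-byte char #3 = F0 9D 9C 8F.
Leading byte 0xF0 = 11110000 matches 11110xxx → 4-byte sequence.
Byte 1: 0xF0 = 11110000, payload 000 (3 bits).
Byte 2: 0x9D = 10011101 (10xxxxxx ✓), payload 011101.
Byte 3: 0x9C = 10011100 (10xxxxxx ✓), payload 011100.
Byte 4: 0x8F = 10001111 (10xxxxxx ✓), payload 001111.
Concatenate: 000011101011100001111 = 0x1D70F (21 bits → U+1D70F).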